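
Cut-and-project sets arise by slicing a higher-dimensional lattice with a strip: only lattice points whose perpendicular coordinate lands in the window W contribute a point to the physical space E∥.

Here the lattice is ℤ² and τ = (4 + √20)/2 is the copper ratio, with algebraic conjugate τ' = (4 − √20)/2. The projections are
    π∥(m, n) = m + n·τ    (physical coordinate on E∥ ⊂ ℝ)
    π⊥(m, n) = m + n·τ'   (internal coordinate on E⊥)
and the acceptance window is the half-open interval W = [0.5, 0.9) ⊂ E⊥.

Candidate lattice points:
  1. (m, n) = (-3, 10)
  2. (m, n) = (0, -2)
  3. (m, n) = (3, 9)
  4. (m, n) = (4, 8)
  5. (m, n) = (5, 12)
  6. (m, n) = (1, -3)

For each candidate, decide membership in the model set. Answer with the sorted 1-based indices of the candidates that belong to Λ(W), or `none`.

3

Numerically τ ≈ 4.236068 and τ' = −1/τ ≈ -0.236068.
[1] lift (-3,10): star map gives -5.360680; window check 0.5 ≤ -5.360680 < 0.9 is false → out
[2] lift (0,-2): star map gives 0.472136; window check 0.5 ≤ 0.472136 < 0.9 is false → out
[3] lift (3,9): star map gives 0.875388; window check 0.5 ≤ 0.875388 < 0.9 is true → IN Λ
[4] lift (4,8): star map gives 2.111456; window check 0.5 ≤ 2.111456 < 0.9 is false → out
[5] lift (5,12): star map gives 2.167184; window check 0.5 ≤ 2.167184 < 0.9 is false → out
[6] lift (1,-3): star map gives 1.708204; window check 0.5 ≤ 1.708204 < 0.9 is false → out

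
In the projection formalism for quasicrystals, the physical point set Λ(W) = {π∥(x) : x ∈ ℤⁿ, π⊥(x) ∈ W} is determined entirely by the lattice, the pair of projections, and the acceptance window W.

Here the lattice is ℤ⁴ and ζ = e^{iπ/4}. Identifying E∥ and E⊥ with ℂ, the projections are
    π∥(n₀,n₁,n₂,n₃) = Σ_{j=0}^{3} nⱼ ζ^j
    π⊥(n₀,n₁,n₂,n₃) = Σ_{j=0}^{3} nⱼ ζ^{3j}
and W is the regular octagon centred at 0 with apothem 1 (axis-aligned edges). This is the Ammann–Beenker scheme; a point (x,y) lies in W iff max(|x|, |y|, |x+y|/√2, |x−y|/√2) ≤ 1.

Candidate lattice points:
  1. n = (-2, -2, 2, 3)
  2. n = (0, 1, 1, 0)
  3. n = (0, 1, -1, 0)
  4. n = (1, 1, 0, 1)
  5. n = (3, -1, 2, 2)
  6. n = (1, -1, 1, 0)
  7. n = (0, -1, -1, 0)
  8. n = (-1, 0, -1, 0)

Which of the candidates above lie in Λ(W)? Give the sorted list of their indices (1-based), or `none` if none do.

With ζ = e^{iπ/4} the internal vectors are ζ^0,ζ^3,ζ^6,ζ^9.
#1 (-2, -2, 2, 3): internal (1.5355, -1.2929); octagon support 2.0000 vs apothem 1 → ∉ W
#2 (0, 1, 1, 0): internal (-0.7071, -0.2929); octagon support 0.7071 vs apothem 1 → ∈ W
#3 (0, 1, -1, 0): internal (-0.7071, 1.7071); octagon support 1.7071 vs apothem 1 → ∉ W
#4 (1, 1, 0, 1): internal (1.0000, 1.4142); octagon support 1.7071 vs apothem 1 → ∉ W
#5 (3, -1, 2, 2): internal (5.1213, -1.2929); octagon support 5.1213 vs apothem 1 → ∉ W
#6 (1, -1, 1, 0): internal (1.7071, -1.7071); octagon support 2.4142 vs apothem 1 → ∉ W
#7 (0, -1, -1, 0): internal (0.7071, 0.2929); octagon support 0.7071 vs apothem 1 → ∈ W
#8 (-1, 0, -1, 0): internal (-1.0000, 1.0000); octagon support 1.4142 vs apothem 1 → ∉ W

2, 7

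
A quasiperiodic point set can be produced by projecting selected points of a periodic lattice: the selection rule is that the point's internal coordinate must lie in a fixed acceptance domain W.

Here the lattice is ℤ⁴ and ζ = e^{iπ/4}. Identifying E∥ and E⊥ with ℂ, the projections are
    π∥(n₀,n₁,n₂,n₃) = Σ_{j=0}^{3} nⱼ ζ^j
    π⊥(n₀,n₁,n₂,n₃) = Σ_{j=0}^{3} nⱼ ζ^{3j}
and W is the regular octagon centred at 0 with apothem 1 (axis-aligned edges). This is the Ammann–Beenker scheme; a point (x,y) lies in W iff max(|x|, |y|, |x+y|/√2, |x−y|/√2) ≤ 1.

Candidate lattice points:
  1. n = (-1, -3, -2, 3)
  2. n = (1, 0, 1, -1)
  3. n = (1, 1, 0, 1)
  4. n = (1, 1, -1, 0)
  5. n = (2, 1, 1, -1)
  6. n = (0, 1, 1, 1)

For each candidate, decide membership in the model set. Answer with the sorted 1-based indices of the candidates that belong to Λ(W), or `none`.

Internal map: ζ^{3j} for j=0..3 gives (1,0), (−√2/2,√2/2), (0,−1), (√2/2,√2/2).
#1 (-1, -3, -2, 3): internal (3.2426, 2.0000); octagon support 3.7071 vs apothem 1 → ∉ W
#2 (1, 0, 1, -1): internal (0.2929, -1.7071); octagon support 1.7071 vs apothem 1 → ∉ W
#3 (1, 1, 0, 1): internal (1.0000, 1.4142); octagon support 1.7071 vs apothem 1 → ∉ W
#4 (1, 1, -1, 0): internal (0.2929, 1.7071); octagon support 1.7071 vs apothem 1 → ∉ W
#5 (2, 1, 1, -1): internal (0.5858, -1.0000); octagon support 1.1213 vs apothem 1 → ∉ W
#6 (0, 1, 1, 1): internal (0.0000, 0.4142); octagon support 0.4142 vs apothem 1 → ∈ W

6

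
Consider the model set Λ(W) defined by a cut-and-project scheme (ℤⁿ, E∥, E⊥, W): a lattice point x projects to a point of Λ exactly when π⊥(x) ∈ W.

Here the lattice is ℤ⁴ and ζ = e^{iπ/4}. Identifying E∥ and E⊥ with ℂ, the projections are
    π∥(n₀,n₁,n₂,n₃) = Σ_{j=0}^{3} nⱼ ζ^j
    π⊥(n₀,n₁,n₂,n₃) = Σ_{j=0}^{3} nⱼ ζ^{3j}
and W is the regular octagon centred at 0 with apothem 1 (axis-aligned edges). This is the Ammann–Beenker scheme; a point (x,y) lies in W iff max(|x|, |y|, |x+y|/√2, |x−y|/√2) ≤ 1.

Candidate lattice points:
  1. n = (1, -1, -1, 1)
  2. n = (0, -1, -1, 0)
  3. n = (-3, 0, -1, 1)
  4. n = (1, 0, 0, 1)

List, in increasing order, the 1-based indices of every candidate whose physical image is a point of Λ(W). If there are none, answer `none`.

With ζ = e^{iπ/4} the internal vectors are ζ^0,ζ^3,ζ^6,ζ^9.
#1 (1, -1, -1, 1): internal (2.4142, 1.0000); octagon support 2.4142 vs apothem 1 → ∉ W
#2 (0, -1, -1, 0): internal (0.7071, 0.2929); octagon support 0.7071 vs apothem 1 → ∈ W
#3 (-3, 0, -1, 1): internal (-2.2929, 1.7071); octagon support 2.8284 vs apothem 1 → ∉ W
#4 (1, 0, 0, 1): internal (1.7071, 0.7071); octagon support 1.7071 vs apothem 1 → ∉ W

2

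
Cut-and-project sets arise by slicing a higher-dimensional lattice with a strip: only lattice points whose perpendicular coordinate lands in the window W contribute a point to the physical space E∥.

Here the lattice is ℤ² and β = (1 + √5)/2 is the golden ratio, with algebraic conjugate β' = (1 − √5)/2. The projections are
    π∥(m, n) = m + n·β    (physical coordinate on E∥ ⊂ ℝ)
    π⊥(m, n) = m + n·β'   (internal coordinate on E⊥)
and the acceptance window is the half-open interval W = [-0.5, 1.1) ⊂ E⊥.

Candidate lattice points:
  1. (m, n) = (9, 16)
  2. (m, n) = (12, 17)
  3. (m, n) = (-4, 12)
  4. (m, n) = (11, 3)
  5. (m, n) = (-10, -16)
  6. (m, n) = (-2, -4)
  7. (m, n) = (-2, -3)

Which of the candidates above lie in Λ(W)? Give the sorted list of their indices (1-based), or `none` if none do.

Compute β' = (1−√5)/2 = -0.6180, so π⊥(m,n) = m -0.6180·n.
#1 (9,16): internal coord 9 + (16)·β' = -0.8885; -0.8885 ∉ [-0.5, 1.1) → out
#2 (12,17): internal coord 12 + (17)·β' = +1.4934; +1.4934 ∉ [-0.5, 1.1) → out
#3 (-4,12): internal coord -4 + (12)·β' = -11.4164; -11.4164 ∉ [-0.5, 1.1) → out
#4 (11,3): internal coord 11 + (3)·β' = +9.1459; +9.1459 ∉ [-0.5, 1.1) → out
#5 (-10,-16): internal coord -10 + (-16)·β' = -0.1115; -0.1115 ∈ [-0.5, 1.1) → IN Λ
#6 (-2,-4): internal coord -2 + (-4)·β' = +0.4721; +0.4721 ∈ [-0.5, 1.1) → IN Λ
#7 (-2,-3): internal coord -2 + (-3)·β' = -0.1459; -0.1459 ∈ [-0.5, 1.1) → IN Λ

5, 6, 7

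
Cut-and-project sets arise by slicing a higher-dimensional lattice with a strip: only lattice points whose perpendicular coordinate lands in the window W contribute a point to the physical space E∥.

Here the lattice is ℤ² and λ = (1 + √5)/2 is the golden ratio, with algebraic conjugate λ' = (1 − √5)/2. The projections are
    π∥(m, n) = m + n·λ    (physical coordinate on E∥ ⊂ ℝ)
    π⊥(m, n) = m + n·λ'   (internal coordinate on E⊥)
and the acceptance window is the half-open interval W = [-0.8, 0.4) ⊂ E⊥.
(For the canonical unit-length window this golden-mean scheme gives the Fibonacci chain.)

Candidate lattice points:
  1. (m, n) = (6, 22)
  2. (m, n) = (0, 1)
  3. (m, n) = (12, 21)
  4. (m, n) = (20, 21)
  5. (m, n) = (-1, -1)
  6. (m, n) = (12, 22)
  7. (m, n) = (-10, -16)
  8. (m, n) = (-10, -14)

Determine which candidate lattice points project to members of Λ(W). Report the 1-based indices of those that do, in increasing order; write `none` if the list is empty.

Compute λ' = (1−√5)/2 = -0.618034, so π⊥(m,n) = m -0.618034·n.
#1 (6,22): internal coord 6 + (22)·λ' = -7.596748; -7.596748 ∉ [-0.8, 0.4) → out
#2 (0,1): internal coord 0 + (1)·λ' = -0.618034; -0.618034 ∈ [-0.8, 0.4) → IN Λ
#3 (12,21): internal coord 12 + (21)·λ' = -0.978714; -0.978714 ∉ [-0.8, 0.4) → out
#4 (20,21): internal coord 20 + (21)·λ' = +7.021286; +7.021286 ∉ [-0.8, 0.4) → out
#5 (-1,-1): internal coord -1 + (-1)·λ' = -0.381966; -0.381966 ∈ [-0.8, 0.4) → IN Λ
#6 (12,22): internal coord 12 + (22)·λ' = -1.596748; -1.596748 ∉ [-0.8, 0.4) → out
#7 (-10,-16): internal coord -10 + (-16)·λ' = -0.111456; -0.111456 ∈ [-0.8, 0.4) → IN Λ
#8 (-10,-14): internal coord -10 + (-14)·λ' = -1.347524; -1.347524 ∉ [-0.8, 0.4) → out

2, 5, 7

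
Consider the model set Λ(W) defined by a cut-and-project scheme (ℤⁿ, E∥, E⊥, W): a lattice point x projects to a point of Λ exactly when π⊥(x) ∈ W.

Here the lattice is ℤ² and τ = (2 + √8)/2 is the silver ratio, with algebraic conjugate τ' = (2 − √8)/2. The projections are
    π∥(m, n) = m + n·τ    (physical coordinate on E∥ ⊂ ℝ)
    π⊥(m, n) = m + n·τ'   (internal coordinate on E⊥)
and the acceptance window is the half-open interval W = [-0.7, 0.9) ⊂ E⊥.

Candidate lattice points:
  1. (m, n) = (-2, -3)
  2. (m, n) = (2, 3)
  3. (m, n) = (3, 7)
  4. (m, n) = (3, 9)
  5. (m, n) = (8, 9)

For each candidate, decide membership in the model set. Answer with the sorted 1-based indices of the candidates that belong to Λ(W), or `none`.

2, 3

τ' = (2−√8)/2 ≈ -0.414214.
[1] lift (-2,-3): star map gives -0.757359; window check -0.7 ≤ -0.757359 < 0.9 is false → out
[2] lift (2,3): star map gives 0.757359; window check -0.7 ≤ 0.757359 < 0.9 is true → IN Λ
[3] lift (3,7): star map gives 0.100505; window check -0.7 ≤ 0.100505 < 0.9 is true → IN Λ
[4] lift (3,9): star map gives -0.727922; window check -0.7 ≤ -0.727922 < 0.9 is false → out
[5] lift (8,9): star map gives 4.272078; window check -0.7 ≤ 4.272078 < 0.9 is false → out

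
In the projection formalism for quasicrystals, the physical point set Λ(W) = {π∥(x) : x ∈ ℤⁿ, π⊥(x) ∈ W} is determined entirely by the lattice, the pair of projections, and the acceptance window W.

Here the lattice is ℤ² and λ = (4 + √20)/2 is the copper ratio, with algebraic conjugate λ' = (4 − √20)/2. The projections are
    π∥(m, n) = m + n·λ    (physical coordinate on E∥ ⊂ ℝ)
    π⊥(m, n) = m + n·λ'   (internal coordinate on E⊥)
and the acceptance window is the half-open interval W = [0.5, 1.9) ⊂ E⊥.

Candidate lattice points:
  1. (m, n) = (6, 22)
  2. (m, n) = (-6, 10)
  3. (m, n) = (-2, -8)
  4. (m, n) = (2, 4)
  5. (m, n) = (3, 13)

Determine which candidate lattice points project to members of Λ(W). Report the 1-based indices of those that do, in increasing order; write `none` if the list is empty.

λ' = (4−√20)/2 ≈ -0.2361.
#1 (6,22): internal coord 6 + (22)·λ' = +0.8065; +0.8065 ∈ [0.5, 1.9) → IN Λ
#2 (-6,10): internal coord -6 + (10)·λ' = -8.3607; -8.3607 ∉ [0.5, 1.9) → out
#3 (-2,-8): internal coord -2 + (-8)·λ' = -0.1115; -0.1115 ∉ [0.5, 1.9) → out
#4 (2,4): internal coord 2 + (4)·λ' = +1.0557; +1.0557 ∈ [0.5, 1.9) → IN Λ
#5 (3,13): internal coord 3 + (13)·λ' = -0.0689; -0.0689 ∉ [0.5, 1.9) → out

1, 4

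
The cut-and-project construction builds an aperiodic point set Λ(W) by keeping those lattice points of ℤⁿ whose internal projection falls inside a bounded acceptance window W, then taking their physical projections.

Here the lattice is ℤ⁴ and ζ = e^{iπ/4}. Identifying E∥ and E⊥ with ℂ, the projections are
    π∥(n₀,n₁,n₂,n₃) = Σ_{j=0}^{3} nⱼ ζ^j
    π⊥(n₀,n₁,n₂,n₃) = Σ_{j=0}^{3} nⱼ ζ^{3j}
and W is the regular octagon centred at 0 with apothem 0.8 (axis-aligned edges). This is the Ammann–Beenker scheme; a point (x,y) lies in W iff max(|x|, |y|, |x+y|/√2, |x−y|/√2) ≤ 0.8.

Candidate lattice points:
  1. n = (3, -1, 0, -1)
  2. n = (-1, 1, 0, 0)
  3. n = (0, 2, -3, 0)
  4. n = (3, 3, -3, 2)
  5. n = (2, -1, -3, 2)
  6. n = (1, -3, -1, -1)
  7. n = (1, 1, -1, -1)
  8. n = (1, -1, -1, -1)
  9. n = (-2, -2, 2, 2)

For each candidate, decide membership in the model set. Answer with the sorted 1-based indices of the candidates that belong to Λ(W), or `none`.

With ζ = e^{iπ/4} the internal vectors are ζ^0,ζ^3,ζ^6,ζ^9.
candidate 1: n = (3, -1, 0, -1) → π⊥ ≈ (+3.0000, -1.4142); max(|x|,|y|,|x±y|/√2) = 3.1213 > 0.8 ⇒ ∉ W
candidate 2: n = (-1, 1, 0, 0) → π⊥ ≈ (-1.7071, +0.7071); max(|x|,|y|,|x±y|/√2) = 1.7071 > 0.8 ⇒ ∉ W
candidate 3: n = (0, 2, -3, 0) → π⊥ ≈ (-1.4142, +4.4142); max(|x|,|y|,|x±y|/√2) = 4.4142 > 0.8 ⇒ ∉ W
candidate 4: n = (3, 3, -3, 2) → π⊥ ≈ (+2.2929, +6.5355); max(|x|,|y|,|x±y|/√2) = 6.5355 > 0.8 ⇒ ∉ W
candidate 5: n = (2, -1, -3, 2) → π⊥ ≈ (+4.1213, +3.7071); max(|x|,|y|,|x±y|/√2) = 5.5355 > 0.8 ⇒ ∉ W
candidate 6: n = (1, -3, -1, -1) → π⊥ ≈ (+2.4142, -1.8284); max(|x|,|y|,|x±y|/√2) = 3.0000 > 0.8 ⇒ ∉ W
candidate 7: n = (1, 1, -1, -1) → π⊥ ≈ (-0.4142, +1.0000); max(|x|,|y|,|x±y|/√2) = 1.0000 > 0.8 ⇒ ∉ W
candidate 8: n = (1, -1, -1, -1) → π⊥ ≈ (+1.0000, -0.4142); max(|x|,|y|,|x±y|/√2) = 1.0000 > 0.8 ⇒ ∉ W
candidate 9: n = (-2, -2, 2, 2) → π⊥ ≈ (+0.8284, -2.0000); max(|x|,|y|,|x±y|/√2) = 2.0000 > 0.8 ⇒ ∉ W

none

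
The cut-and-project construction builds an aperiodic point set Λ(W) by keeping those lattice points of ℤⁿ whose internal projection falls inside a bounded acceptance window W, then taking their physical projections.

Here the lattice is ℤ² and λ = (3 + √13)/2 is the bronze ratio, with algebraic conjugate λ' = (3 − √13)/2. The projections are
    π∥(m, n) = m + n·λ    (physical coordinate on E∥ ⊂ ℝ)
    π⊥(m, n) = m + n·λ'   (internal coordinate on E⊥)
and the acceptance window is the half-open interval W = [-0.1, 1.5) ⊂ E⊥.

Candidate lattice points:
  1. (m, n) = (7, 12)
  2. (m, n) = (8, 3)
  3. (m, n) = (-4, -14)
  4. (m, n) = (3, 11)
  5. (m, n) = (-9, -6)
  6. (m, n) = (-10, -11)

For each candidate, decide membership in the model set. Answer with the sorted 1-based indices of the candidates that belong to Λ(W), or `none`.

Numerically λ ≈ 3.30278 and λ' = −1/λ ≈ -0.30278.
#1 (7,12): internal coord 7 + (12)·λ' = +3.36669; +3.36669 ∉ [-0.1, 1.5) → out
#2 (8,3): internal coord 8 + (3)·λ' = +7.09167; +7.09167 ∉ [-0.1, 1.5) → out
#3 (-4,-14): internal coord -4 + (-14)·λ' = +0.23886; +0.23886 ∈ [-0.1, 1.5) → IN Λ
#4 (3,11): internal coord 3 + (11)·λ' = -0.33053; -0.33053 ∉ [-0.1, 1.5) → out
#5 (-9,-6): internal coord -9 + (-6)·λ' = -7.18335; -7.18335 ∉ [-0.1, 1.5) → out
#6 (-10,-11): internal coord -10 + (-11)·λ' = -6.66947; -6.66947 ∉ [-0.1, 1.5) → out

3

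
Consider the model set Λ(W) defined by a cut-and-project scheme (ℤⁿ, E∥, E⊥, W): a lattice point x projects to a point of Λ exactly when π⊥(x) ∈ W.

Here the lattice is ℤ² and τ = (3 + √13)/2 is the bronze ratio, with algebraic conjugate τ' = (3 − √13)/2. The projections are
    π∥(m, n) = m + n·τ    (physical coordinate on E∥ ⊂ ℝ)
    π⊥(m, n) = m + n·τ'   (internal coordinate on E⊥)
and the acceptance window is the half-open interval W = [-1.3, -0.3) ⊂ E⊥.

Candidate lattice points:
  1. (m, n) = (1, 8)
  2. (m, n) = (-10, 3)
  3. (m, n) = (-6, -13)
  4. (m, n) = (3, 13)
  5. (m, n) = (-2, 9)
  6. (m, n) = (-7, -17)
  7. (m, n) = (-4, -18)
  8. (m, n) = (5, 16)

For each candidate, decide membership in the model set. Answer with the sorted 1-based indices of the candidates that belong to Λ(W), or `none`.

τ' = (3−√13)/2 ≈ -0.30278.
#1 (1,8): internal coord 1 + (8)·τ' = -1.42221; -1.42221 ∉ [-1.3, -0.3) → out
#2 (-10,3): internal coord -10 + (3)·τ' = -10.90833; -10.90833 ∉ [-1.3, -0.3) → out
#3 (-6,-13): internal coord -6 + (-13)·τ' = -2.06392; -2.06392 ∉ [-1.3, -0.3) → out
#4 (3,13): internal coord 3 + (13)·τ' = -0.93608; -0.93608 ∈ [-1.3, -0.3) → IN Λ
#5 (-2,9): internal coord -2 + (9)·τ' = -4.72498; -4.72498 ∉ [-1.3, -0.3) → out
#6 (-7,-17): internal coord -7 + (-17)·τ' = -1.85281; -1.85281 ∉ [-1.3, -0.3) → out
#7 (-4,-18): internal coord -4 + (-18)·τ' = +1.44996; +1.44996 ∉ [-1.3, -0.3) → out
#8 (5,16): internal coord 5 + (16)·τ' = +0.15559; +0.15559 ∉ [-1.3, -0.3) → out

4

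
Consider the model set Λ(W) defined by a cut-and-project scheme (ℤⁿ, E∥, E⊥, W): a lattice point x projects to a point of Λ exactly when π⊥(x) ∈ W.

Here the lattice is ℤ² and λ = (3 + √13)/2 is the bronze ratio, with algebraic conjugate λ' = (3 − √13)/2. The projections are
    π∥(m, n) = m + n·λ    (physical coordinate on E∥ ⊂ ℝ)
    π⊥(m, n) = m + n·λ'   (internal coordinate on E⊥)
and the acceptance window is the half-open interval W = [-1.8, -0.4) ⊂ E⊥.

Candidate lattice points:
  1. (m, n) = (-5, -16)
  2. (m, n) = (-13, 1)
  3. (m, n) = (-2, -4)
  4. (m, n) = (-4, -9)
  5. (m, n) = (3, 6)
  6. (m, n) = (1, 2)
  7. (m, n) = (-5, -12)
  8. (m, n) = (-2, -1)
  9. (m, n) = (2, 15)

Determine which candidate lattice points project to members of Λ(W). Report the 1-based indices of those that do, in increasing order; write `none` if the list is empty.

λ' = (3−√13)/2 ≈ -0.30278.
#1 (-5,-16): internal coord -5 + (-16)·λ' = -0.15559; -0.15559 ∉ [-1.8, -0.4) → out
#2 (-13,1): internal coord -13 + (1)·λ' = -13.30278; -13.30278 ∉ [-1.8, -0.4) → out
#3 (-2,-4): internal coord -2 + (-4)·λ' = -0.78890; -0.78890 ∈ [-1.8, -0.4) → IN Λ
#4 (-4,-9): internal coord -4 + (-9)·λ' = -1.27502; -1.27502 ∈ [-1.8, -0.4) → IN Λ
#5 (3,6): internal coord 3 + (6)·λ' = +1.18335; +1.18335 ∉ [-1.8, -0.4) → out
#6 (1,2): internal coord 1 + (2)·λ' = +0.39445; +0.39445 ∉ [-1.8, -0.4) → out
#7 (-5,-12): internal coord -5 + (-12)·λ' = -1.36669; -1.36669 ∈ [-1.8, -0.4) → IN Λ
#8 (-2,-1): internal coord -2 + (-1)·λ' = -1.69722; -1.69722 ∈ [-1.8, -0.4) → IN Λ
#9 (2,15): internal coord 2 + (15)·λ' = -2.54163; -2.54163 ∉ [-1.8, -0.4) → out

3, 4, 7, 8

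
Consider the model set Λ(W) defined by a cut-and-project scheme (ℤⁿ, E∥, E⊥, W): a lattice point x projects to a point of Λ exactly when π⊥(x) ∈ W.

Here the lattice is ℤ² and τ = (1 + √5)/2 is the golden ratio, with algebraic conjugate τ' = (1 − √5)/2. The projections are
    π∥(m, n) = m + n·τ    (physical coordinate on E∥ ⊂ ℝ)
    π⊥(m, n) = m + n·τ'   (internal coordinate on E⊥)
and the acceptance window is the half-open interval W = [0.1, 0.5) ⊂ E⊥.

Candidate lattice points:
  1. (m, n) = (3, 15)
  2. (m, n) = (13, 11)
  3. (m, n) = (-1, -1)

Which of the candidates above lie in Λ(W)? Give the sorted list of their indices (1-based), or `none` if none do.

none

τ' = (1−√5)/2 ≈ -0.6180.
#1 (3,15): internal coord 3 + (15)·τ' = -6.2705; -6.2705 ∉ [0.1, 0.5) → out
#2 (13,11): internal coord 13 + (11)·τ' = +6.2016; +6.2016 ∉ [0.1, 0.5) → out
#3 (-1,-1): internal coord -1 + (-1)·τ' = -0.3820; -0.3820 ∉ [0.1, 0.5) → out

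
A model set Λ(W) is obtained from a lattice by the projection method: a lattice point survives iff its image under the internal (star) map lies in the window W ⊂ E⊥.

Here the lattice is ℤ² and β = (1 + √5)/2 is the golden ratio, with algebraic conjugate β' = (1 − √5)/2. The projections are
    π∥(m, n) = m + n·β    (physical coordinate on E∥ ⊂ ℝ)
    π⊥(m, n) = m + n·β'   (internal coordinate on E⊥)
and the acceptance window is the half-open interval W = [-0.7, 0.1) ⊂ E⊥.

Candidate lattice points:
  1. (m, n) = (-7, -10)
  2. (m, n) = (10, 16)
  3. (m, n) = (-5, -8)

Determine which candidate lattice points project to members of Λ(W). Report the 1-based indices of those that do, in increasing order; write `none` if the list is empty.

β' = (1−√5)/2 ≈ -0.6180.
#1 (-7,-10): internal coord -7 + (-10)·β' = -0.8197; -0.8197 ∉ [-0.7, 0.1) → out
#2 (10,16): internal coord 10 + (16)·β' = +0.1115; +0.1115 ∉ [-0.7, 0.1) → out
#3 (-5,-8): internal coord -5 + (-8)·β' = -0.0557; -0.0557 ∈ [-0.7, 0.1) → IN Λ

3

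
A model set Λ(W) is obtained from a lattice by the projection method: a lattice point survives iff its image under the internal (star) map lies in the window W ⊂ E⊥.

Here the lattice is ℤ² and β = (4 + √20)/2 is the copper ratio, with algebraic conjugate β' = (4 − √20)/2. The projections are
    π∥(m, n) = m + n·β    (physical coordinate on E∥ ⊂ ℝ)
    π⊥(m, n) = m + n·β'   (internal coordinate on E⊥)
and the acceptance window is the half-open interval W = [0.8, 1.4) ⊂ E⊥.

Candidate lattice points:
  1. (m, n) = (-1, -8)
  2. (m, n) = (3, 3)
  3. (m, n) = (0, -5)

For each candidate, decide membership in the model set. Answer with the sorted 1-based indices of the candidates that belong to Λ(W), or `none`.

Numerically β ≈ 4.23607 and β' = −1/β ≈ -0.23607.
candidate 1: (m,n)=(-1,-8) → π∥ = -1-8·β ≈ -34.88854, π⊥ = -1-8·β' ≈ 0.88854 ∈ [0.8, 1.4) ⇒ IN Λ
candidate 2: (m,n)=(3,3) → π∥ = 3+3·β ≈ 15.70820, π⊥ = 3+3·β' ≈ 2.29180 ∉ [0.8, 1.4) ⇒ out
candidate 3: (m,n)=(0,-5) → π∥ = 0-5·β ≈ -21.18034, π⊥ = 0-5·β' ≈ 1.18034 ∈ [0.8, 1.4) ⇒ IN Λ

1, 3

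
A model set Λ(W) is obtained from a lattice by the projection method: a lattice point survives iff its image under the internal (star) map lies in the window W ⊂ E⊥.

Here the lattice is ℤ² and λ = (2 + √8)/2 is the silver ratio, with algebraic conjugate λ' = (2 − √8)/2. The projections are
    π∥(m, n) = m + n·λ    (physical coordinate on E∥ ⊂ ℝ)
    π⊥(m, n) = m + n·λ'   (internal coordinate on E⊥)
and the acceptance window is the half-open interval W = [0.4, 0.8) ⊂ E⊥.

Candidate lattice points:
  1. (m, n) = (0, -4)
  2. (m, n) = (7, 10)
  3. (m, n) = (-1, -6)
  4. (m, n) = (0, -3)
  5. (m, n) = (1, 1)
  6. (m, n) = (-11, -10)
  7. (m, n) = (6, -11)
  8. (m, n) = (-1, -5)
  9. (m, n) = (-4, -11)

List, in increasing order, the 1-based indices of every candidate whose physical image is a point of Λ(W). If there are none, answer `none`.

5, 9

λ' = (2−√8)/2 ≈ -0.414214.
[1] lift (0,-4): star map gives 1.656854; window check 0.4 ≤ 1.656854 < 0.8 is false → out
[2] lift (7,10): star map gives 2.857864; window check 0.4 ≤ 2.857864 < 0.8 is false → out
[3] lift (-1,-6): star map gives 1.485281; window check 0.4 ≤ 1.485281 < 0.8 is false → out
[4] lift (0,-3): star map gives 1.242641; window check 0.4 ≤ 1.242641 < 0.8 is false → out
[5] lift (1,1): star map gives 0.585786; window check 0.4 ≤ 0.585786 < 0.8 is true → IN Λ
[6] lift (-11,-10): star map gives -6.857864; window check 0.4 ≤ -6.857864 < 0.8 is false → out
[7] lift (6,-11): star map gives 10.556349; window check 0.4 ≤ 10.556349 < 0.8 is false → out
[8] lift (-1,-5): star map gives 1.071068; window check 0.4 ≤ 1.071068 < 0.8 is false → out
[9] lift (-4,-11): star map gives 0.556349; window check 0.4 ≤ 0.556349 < 0.8 is true → IN Λ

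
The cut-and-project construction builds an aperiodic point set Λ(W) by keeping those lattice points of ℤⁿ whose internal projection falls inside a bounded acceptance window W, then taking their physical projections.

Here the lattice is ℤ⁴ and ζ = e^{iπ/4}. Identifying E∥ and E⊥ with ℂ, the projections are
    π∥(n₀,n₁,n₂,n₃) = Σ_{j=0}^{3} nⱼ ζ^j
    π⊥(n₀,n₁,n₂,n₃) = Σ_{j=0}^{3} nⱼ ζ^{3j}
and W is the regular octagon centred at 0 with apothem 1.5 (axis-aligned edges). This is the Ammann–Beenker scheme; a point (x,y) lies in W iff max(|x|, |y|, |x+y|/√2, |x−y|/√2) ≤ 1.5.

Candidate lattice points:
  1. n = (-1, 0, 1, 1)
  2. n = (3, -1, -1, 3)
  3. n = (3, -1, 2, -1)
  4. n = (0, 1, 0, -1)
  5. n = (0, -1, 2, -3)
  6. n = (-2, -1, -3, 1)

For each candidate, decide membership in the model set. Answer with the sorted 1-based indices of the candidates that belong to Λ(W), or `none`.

Internal map: ζ^{3j} for j=0..3 gives (1,0), (−√2/2,√2/2), (0,−1), (√2/2,√2/2).
#1 (-1, 0, 1, 1): internal (-0.292893, -0.292893); octagon support 0.414214 vs apothem 1.5 → ∈ W
#2 (3, -1, -1, 3): internal (5.828427, 2.414214); octagon support 5.828427 vs apothem 1.5 → ∉ W
#3 (3, -1, 2, -1): internal (3.000000, -3.414214); octagon support 4.535534 vs apothem 1.5 → ∉ W
#4 (0, 1, 0, -1): internal (-1.414214, 0.000000); octagon support 1.414214 vs apothem 1.5 → ∈ W
#5 (0, -1, 2, -3): internal (-1.414214, -4.828427); octagon support 4.828427 vs apothem 1.5 → ∉ W
#6 (-2, -1, -3, 1): internal (-0.585786, 3.000000); octagon support 3.000000 vs apothem 1.5 → ∉ W

1, 4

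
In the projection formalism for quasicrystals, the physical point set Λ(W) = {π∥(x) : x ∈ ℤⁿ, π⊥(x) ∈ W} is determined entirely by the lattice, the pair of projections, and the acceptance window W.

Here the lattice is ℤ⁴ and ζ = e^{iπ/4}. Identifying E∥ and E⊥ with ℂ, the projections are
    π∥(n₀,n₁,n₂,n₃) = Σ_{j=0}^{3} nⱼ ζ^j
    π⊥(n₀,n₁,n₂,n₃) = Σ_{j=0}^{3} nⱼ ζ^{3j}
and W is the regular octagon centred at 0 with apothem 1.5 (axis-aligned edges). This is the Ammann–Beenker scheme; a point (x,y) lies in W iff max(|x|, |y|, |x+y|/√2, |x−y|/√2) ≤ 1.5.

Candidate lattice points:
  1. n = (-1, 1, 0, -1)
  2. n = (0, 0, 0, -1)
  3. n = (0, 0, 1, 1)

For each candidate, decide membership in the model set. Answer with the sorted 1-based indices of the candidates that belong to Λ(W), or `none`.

2, 3

Internal map: ζ^{3j} for j=0..3 gives (1,0), (−√2/2,√2/2), (0,−1), (√2/2,√2/2).
candidate 1: n = (-1, 1, 0, -1) → π⊥ ≈ (-2.41421, +0.00000); max(|x|,|y|,|x±y|/√2) = 2.41421 > 1.5 ⇒ ∉ W
candidate 2: n = (0, 0, 0, -1) → π⊥ ≈ (-0.70711, -0.70711); max(|x|,|y|,|x±y|/√2) = 1.00000 ≤ 1.5 ⇒ ∈ W
candidate 3: n = (0, 0, 1, 1) → π⊥ ≈ (+0.70711, -0.29289); max(|x|,|y|,|x±y|/√2) = 0.70711 ≤ 1.5 ⇒ ∈ W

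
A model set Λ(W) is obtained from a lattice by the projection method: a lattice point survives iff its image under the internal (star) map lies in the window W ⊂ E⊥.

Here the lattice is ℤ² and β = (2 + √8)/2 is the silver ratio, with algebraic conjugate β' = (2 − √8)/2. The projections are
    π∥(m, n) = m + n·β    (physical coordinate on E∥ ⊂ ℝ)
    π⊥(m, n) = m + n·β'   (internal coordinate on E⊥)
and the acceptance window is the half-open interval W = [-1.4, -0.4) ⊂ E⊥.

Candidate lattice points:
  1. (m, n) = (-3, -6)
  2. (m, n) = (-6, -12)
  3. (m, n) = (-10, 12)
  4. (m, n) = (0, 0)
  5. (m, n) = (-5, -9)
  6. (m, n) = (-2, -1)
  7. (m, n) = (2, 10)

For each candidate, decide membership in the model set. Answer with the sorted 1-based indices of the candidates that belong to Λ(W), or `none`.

1, 2, 5

Numerically β ≈ 2.41421 and β' = −1/β ≈ -0.41421.
#1 (-3,-6): internal coord -3 + (-6)·β' = -0.51472; -0.51472 ∈ [-1.4, -0.4) → IN Λ
#2 (-6,-12): internal coord -6 + (-12)·β' = -1.02944; -1.02944 ∈ [-1.4, -0.4) → IN Λ
#3 (-10,12): internal coord -10 + (12)·β' = -14.97056; -14.97056 ∉ [-1.4, -0.4) → out
#4 (0,0): internal coord 0 + (0)·β' = +0.00000; +0.00000 ∉ [-1.4, -0.4) → out
#5 (-5,-9): internal coord -5 + (-9)·β' = -1.27208; -1.27208 ∈ [-1.4, -0.4) → IN Λ
#6 (-2,-1): internal coord -2 + (-1)·β' = -1.58579; -1.58579 ∉ [-1.4, -0.4) → out
#7 (2,10): internal coord 2 + (10)·β' = -2.14214; -2.14214 ∉ [-1.4, -0.4) → out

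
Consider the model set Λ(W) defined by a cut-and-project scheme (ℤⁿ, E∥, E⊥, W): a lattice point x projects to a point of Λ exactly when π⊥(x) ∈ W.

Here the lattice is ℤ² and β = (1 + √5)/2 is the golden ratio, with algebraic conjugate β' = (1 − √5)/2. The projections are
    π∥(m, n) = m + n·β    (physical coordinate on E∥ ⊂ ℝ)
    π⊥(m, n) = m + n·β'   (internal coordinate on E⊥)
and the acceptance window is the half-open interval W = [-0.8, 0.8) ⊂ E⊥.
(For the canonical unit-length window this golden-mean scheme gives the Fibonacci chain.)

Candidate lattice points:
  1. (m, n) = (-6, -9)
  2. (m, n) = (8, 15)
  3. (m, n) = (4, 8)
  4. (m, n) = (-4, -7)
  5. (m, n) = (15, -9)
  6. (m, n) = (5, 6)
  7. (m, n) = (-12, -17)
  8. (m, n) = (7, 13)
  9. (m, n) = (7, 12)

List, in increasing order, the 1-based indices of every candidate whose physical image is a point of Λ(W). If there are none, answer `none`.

Numerically β ≈ 1.6180 and β' = −1/β ≈ -0.6180.
candidate 1: (m,n)=(-6,-9) → π∥ = -6-9·β ≈ -20.5623, π⊥ = -6-9·β' ≈ -0.4377 ∈ [-0.8, 0.8) ⇒ IN Λ
candidate 2: (m,n)=(8,15) → π∥ = 8+15·β ≈ 32.2705, π⊥ = 8+15·β' ≈ -1.2705 ∉ [-0.8, 0.8) ⇒ out
candidate 3: (m,n)=(4,8) → π∥ = 4+8·β ≈ 16.9443, π⊥ = 4+8·β' ≈ -0.9443 ∉ [-0.8, 0.8) ⇒ out
candidate 4: (m,n)=(-4,-7) → π∥ = -4-7·β ≈ -15.3262, π⊥ = -4-7·β' ≈ 0.3262 ∈ [-0.8, 0.8) ⇒ IN Λ
candidate 5: (m,n)=(15,-9) → π∥ = 15-9·β ≈ 0.4377, π⊥ = 15-9·β' ≈ 20.5623 ∉ [-0.8, 0.8) ⇒ out
candidate 6: (m,n)=(5,6) → π∥ = 5+6·β ≈ 14.7082, π⊥ = 5+6·β' ≈ 1.2918 ∉ [-0.8, 0.8) ⇒ out
candidate 7: (m,n)=(-12,-17) → π∥ = -12-17·β ≈ -39.5066, π⊥ = -12-17·β' ≈ -1.4934 ∉ [-0.8, 0.8) ⇒ out
candidate 8: (m,n)=(7,13) → π∥ = 7+13·β ≈ 28.0344, π⊥ = 7+13·β' ≈ -1.0344 ∉ [-0.8, 0.8) ⇒ out
candidate 9: (m,n)=(7,12) → π∥ = 7+12·β ≈ 26.4164, π⊥ = 7+12·β' ≈ -0.4164 ∈ [-0.8, 0.8) ⇒ IN Λ

1, 4, 9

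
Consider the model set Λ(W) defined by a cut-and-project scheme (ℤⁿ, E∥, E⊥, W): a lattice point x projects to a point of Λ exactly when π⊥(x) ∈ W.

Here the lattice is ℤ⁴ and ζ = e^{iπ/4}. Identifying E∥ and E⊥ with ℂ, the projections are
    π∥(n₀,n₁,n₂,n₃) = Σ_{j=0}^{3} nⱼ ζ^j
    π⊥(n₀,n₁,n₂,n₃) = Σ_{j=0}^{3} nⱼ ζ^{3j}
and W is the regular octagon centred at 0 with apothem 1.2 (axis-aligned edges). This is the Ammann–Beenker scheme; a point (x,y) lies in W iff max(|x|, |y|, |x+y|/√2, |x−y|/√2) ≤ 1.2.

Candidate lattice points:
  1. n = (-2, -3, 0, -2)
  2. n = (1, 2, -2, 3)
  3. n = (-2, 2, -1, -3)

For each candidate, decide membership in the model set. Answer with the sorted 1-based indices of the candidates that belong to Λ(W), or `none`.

none

π⊥(n) = n₀ + n₁ζ³ + n₂ζ⁶ + n₃ζ⁹ where ζ = e^{iπ/4}.
candidate 1: n = (-2, -3, 0, -2) → π⊥ ≈ (-1.292893, -3.535534); max(|x|,|y|,|x±y|/√2) = 3.535534 > 1.2 ⇒ ∉ W
candidate 2: n = (1, 2, -2, 3) → π⊥ ≈ (+1.707107, +5.535534); max(|x|,|y|,|x±y|/√2) = 5.535534 > 1.2 ⇒ ∉ W
candidate 3: n = (-2, 2, -1, -3) → π⊥ ≈ (-5.535534, +0.292893); max(|x|,|y|,|x±y|/√2) = 5.535534 > 1.2 ⇒ ∉ W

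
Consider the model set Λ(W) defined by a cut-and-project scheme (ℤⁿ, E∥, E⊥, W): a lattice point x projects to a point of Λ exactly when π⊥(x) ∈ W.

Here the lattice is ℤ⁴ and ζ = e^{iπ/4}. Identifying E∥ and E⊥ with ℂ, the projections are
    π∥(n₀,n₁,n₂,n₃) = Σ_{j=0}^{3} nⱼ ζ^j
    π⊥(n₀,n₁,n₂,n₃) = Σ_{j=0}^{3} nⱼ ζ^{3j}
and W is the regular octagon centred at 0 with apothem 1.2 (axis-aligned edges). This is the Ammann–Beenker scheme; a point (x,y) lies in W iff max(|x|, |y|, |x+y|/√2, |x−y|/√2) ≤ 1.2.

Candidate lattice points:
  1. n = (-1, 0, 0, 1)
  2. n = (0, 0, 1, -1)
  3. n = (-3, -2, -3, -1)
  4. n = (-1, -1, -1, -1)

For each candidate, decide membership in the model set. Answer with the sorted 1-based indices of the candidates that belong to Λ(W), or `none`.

With ζ = e^{iπ/4} the internal vectors are ζ^0,ζ^3,ζ^6,ζ^9.
candidate 1: n = (-1, 0, 0, 1) → π⊥ ≈ (-0.292893, +0.707107); max(|x|,|y|,|x±y|/√2) = 0.707107 ≤ 1.2 ⇒ ∈ W
candidate 2: n = (0, 0, 1, -1) → π⊥ ≈ (-0.707107, -1.707107); max(|x|,|y|,|x±y|/√2) = 1.707107 > 1.2 ⇒ ∉ W
candidate 3: n = (-3, -2, -3, -1) → π⊥ ≈ (-2.292893, +0.878680); max(|x|,|y|,|x±y|/√2) = 2.292893 > 1.2 ⇒ ∉ W
candidate 4: n = (-1, -1, -1, -1) → π⊥ ≈ (-1.000000, -0.414214); max(|x|,|y|,|x±y|/√2) = 1.000000 ≤ 1.2 ⇒ ∈ W

1, 4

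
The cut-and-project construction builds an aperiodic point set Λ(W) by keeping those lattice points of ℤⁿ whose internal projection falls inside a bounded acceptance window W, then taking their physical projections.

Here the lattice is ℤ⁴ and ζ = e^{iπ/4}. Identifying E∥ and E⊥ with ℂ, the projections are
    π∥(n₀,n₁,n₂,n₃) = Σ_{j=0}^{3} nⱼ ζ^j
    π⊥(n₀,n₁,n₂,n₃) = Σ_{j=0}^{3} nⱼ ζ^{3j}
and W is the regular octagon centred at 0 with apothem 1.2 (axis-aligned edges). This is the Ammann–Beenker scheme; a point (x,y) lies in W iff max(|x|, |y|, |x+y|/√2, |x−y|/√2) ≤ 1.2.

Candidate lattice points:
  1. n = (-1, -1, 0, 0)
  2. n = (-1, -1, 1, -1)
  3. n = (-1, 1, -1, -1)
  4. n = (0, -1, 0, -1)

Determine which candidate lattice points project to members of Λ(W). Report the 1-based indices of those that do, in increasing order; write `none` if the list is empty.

With ζ = e^{iπ/4} the internal vectors are ζ^0,ζ^3,ζ^6,ζ^9.
#1 (-1, -1, 0, 0): internal (-0.2929, -0.7071); octagon support 0.7071 vs apothem 1.2 → ∈ W
#2 (-1, -1, 1, -1): internal (-1.0000, -2.4142); octagon support 2.4142 vs apothem 1.2 → ∉ W
#3 (-1, 1, -1, -1): internal (-2.4142, 1.0000); octagon support 2.4142 vs apothem 1.2 → ∉ W
#4 (0, -1, 0, -1): internal (0.0000, -1.4142); octagon support 1.4142 vs apothem 1.2 → ∉ W

1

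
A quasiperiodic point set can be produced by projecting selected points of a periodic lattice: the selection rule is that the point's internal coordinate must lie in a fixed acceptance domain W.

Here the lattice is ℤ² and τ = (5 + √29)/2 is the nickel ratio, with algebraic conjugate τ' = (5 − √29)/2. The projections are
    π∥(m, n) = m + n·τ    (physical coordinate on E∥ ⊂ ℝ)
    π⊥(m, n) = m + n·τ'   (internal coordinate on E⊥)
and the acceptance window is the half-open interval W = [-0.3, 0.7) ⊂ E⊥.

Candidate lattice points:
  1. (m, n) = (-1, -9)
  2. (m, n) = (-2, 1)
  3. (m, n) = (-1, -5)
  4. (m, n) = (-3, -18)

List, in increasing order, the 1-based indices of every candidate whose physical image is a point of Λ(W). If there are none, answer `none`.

Compute τ' = (5−√29)/2 = -0.1926, so π⊥(m,n) = m -0.1926·n.
#1 (-1,-9): internal coord -1 + (-9)·τ' = +0.7332; +0.7332 ∉ [-0.3, 0.7) → out
#2 (-2,1): internal coord -2 + (1)·τ' = -2.1926; -2.1926 ∉ [-0.3, 0.7) → out
#3 (-1,-5): internal coord -1 + (-5)·τ' = -0.0371; -0.0371 ∈ [-0.3, 0.7) → IN Λ
#4 (-3,-18): internal coord -3 + (-18)·τ' = +0.4665; +0.4665 ∈ [-0.3, 0.7) → IN Λ

3, 4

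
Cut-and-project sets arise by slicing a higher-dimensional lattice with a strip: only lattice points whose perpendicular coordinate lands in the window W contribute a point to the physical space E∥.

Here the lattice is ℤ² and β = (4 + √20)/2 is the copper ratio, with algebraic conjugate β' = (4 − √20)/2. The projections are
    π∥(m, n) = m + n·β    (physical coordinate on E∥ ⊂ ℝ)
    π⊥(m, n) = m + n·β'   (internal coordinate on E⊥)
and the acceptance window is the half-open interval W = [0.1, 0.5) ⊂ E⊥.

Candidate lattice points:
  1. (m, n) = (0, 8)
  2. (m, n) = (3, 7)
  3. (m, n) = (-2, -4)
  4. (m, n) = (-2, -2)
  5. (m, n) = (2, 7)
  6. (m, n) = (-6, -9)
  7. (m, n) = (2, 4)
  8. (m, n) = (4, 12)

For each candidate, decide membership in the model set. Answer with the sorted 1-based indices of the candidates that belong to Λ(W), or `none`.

5

Compute β' = (4−√20)/2 = -0.23607, so π⊥(m,n) = m -0.23607·n.
[1] lift (0,8): star map gives -1.88854; window check 0.1 ≤ -1.88854 < 0.5 is false → out
[2] lift (3,7): star map gives 1.34752; window check 0.1 ≤ 1.34752 < 0.5 is false → out
[3] lift (-2,-4): star map gives -1.05573; window check 0.1 ≤ -1.05573 < 0.5 is false → out
[4] lift (-2,-2): star map gives -1.52786; window check 0.1 ≤ -1.52786 < 0.5 is false → out
[5] lift (2,7): star map gives 0.34752; window check 0.1 ≤ 0.34752 < 0.5 is true → IN Λ
[6] lift (-6,-9): star map gives -3.87539; window check 0.1 ≤ -3.87539 < 0.5 is false → out
[7] lift (2,4): star map gives 1.05573; window check 0.1 ≤ 1.05573 < 0.5 is false → out
[8] lift (4,12): star map gives 1.16718; window check 0.1 ≤ 1.16718 < 0.5 is false → out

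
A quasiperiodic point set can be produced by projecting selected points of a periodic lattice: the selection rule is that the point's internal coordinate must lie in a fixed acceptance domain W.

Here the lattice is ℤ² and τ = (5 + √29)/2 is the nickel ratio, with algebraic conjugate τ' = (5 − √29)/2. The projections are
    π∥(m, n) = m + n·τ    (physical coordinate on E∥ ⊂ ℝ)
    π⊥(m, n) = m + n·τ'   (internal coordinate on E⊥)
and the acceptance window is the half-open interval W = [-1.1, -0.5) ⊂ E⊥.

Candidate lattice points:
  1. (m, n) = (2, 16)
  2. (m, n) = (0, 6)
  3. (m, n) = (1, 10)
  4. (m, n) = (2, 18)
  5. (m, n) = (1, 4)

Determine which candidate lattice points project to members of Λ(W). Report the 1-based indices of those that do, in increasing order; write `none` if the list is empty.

1, 3

τ' = (5−√29)/2 ≈ -0.1926.
candidate 1: (m,n)=(2,16) → π∥ = 2+16·τ ≈ 85.0813, π⊥ = 2+16·τ' ≈ -1.0813 ∈ [-1.1, -0.5) ⇒ IN Λ
candidate 2: (m,n)=(0,6) → π∥ = 0+6·τ ≈ 31.1555, π⊥ = 0+6·τ' ≈ -1.1555 ∉ [-1.1, -0.5) ⇒ out
candidate 3: (m,n)=(1,10) → π∥ = 1+10·τ ≈ 52.9258, π⊥ = 1+10·τ' ≈ -0.9258 ∈ [-1.1, -0.5) ⇒ IN Λ
candidate 4: (m,n)=(2,18) → π∥ = 2+18·τ ≈ 95.4665, π⊥ = 2+18·τ' ≈ -1.4665 ∉ [-1.1, -0.5) ⇒ out
candidate 5: (m,n)=(1,4) → π∥ = 1+4·τ ≈ 21.7703, π⊥ = 1+4·τ' ≈ 0.2297 ∉ [-1.1, -0.5) ⇒ out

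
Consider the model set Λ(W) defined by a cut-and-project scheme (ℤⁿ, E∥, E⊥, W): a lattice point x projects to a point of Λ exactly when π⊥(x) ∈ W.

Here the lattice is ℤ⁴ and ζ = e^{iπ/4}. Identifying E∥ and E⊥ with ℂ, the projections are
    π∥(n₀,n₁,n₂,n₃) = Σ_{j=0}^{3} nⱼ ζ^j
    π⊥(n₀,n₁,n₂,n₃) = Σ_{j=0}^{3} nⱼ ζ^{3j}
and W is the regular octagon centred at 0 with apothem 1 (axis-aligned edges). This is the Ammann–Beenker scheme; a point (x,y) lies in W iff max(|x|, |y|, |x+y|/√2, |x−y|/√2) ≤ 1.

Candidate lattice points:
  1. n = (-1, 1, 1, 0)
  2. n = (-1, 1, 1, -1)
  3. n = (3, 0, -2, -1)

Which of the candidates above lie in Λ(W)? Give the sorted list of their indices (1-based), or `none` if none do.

With ζ = e^{iπ/4} the internal vectors are ζ^0,ζ^3,ζ^6,ζ^9.
candidate 1: n = (-1, 1, 1, 0) → π⊥ ≈ (-1.7071, -0.2929); max(|x|,|y|,|x±y|/√2) = 1.7071 > 1 ⇒ ∉ W
candidate 2: n = (-1, 1, 1, -1) → π⊥ ≈ (-2.4142, -1.0000); max(|x|,|y|,|x±y|/√2) = 2.4142 > 1 ⇒ ∉ W
candidate 3: n = (3, 0, -2, -1) → π⊥ ≈ (+2.2929, +1.2929); max(|x|,|y|,|x±y|/√2) = 2.5355 > 1 ⇒ ∉ W

none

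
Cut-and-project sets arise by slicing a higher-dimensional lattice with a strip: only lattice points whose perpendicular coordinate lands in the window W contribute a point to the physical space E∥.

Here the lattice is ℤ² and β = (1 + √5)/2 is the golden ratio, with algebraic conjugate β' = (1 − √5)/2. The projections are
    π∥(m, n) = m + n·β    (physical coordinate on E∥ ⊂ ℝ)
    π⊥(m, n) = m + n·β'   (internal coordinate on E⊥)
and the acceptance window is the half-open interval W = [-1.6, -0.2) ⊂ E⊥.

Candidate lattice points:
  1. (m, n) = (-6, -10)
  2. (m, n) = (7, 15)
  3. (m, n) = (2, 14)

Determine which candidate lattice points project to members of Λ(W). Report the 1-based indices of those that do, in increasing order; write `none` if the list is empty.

none

Compute β' = (1−√5)/2 = -0.618034, so π⊥(m,n) = m -0.618034·n.
#1 (-6,-10): internal coord -6 + (-10)·β' = +0.180340; +0.180340 ∉ [-1.6, -0.2) → out
#2 (7,15): internal coord 7 + (15)·β' = -2.270510; -2.270510 ∉ [-1.6, -0.2) → out
#3 (2,14): internal coord 2 + (14)·β' = -6.652476; -6.652476 ∉ [-1.6, -0.2) → out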